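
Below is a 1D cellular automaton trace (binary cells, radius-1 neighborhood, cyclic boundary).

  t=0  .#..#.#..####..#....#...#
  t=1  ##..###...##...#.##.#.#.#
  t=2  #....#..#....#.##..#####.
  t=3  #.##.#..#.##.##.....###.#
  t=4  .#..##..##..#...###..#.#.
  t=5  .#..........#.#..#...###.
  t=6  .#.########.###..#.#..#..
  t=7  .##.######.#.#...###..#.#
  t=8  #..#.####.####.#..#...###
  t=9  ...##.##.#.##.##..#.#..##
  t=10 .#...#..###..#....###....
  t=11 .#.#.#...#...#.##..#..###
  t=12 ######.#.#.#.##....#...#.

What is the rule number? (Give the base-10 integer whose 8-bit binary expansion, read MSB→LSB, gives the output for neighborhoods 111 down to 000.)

  ### -> #   bit 7 = 1  t=0,i=10
  ##. -> .   bit 6 = 0  t=0,i=12
  #.# -> #   bit 5 = 1  t=0,i=0
  #.. -> .   bit 4 = 0  t=0,i=2
  .## -> .   bit 3 = 0  t=0,i=9
  .#. -> #   bit 2 = 1  t=0,i=1
  ..# -> .   bit 1 = 0  t=0,i=3
  ... -> #   bit 0 = 1  t=0,i=17
  bits 10100101 = 165

165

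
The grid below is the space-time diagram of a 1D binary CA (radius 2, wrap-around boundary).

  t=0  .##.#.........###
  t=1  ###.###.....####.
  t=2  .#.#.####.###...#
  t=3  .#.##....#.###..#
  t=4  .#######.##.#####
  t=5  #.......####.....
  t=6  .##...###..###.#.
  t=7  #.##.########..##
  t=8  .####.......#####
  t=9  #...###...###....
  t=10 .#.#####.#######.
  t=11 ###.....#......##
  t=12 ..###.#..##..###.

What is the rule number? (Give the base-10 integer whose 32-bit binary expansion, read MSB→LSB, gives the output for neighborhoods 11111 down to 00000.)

  ##### -> .   bit 31 = 0  t=4,i=3
  ####. -> .   bit 30 = 0  t=1,i=14
  ###.# -> .   bit 29 = 0  t=0,i=16
  ###.. -> #   bit 28 = 1  t=1,i=6
  ##.## -> #   bit 27 = 1  t=0,i=0
  ##.#. -> .   bit 26 = 0  t=0,i=3
  ##..# -> #   bit 25 = 1  t=3,i=14
  ##... -> #   bit 24 = 1  t=1,i=7
  #.### -> .   bit 23 = 0  t=1,i=0
  #.##. -> #   bit 22 = 1  t=0,i=1
  #.#.# -> #   bit 21 = 1  t=2,i=1
  #.#.. -> #   bit 20 = 1  t=0,i=4
  #..## -> #   bit 19 = 1  t=6,i=0
  #..#. -> #   bit 18 = 1  t=3,i=15
  #...# -> .   bit 17 = 0  t=2,i=14
  #.... -> #   bit 16 = 1  t=0,i=6
  .#### -> .   bit 15 = 0  t=1,i=13
  .###. -> #   bit 14 = 1  t=0,i=15
  .##.# -> #   bit 13 = 1  t=0,i=2
  .##.. -> #   bit 12 = 1  t=3,i=4
  .#.## -> #   bit 11 = 1  t=2,i=4
  .#.#. -> .   bit 10 = 0  t=2,i=0
  .#..# -> #   bit 9 = 1  t=6,i=16
  .#... -> #   bit 8 = 1  t=0,i=5
  ..### -> #   bit 7 = 1  t=0,i=14
  ..##. -> .   bit 6 = 0  t=6,i=1
  ..#.# -> #   bit 5 = 1  t=2,i=16
  ..#.. -> .   bit 4 = 0  t=5,i=0
  ...## -> #   bit 3 = 1  t=0,i=13
  ...#. -> .   bit 2 = 0  t=2,i=15
  ....# -> #   bit 1 = 1  t=0,i=12
  ..... -> .   bit 0 = 0  t=0,i=7
  bits 00011011011111010111101110101010 = 461208490

461208490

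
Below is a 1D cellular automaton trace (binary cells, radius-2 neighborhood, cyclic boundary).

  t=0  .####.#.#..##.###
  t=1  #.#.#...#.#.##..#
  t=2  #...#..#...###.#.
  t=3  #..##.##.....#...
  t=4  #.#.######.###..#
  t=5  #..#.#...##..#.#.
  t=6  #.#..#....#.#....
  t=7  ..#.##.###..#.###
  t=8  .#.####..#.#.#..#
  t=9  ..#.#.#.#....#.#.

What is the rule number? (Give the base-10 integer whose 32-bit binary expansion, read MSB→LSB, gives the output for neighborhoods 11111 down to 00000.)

  #####|.  b31=0 t=4,i=6
  ####.|.  b30=0 t=0,i=3
  ###.#|#  b29=1 t=0,i=4
  ###..|#  b28=1 t=4,i=13
  ##.##|#  b27=1 t=0,i=0
  ##.#.|.  b26=0 t=0,i=5
  ##..#|.  b25=0 t=1,i=14
  ##...|#  b24=1 t=3,i=8
  #.###|.  b23=0 t=0,i=1
  #.##.|#  b22=1 t=1,i=12
  #.#.#|.  b21=0 t=0,i=6
  #.#..|#  b20=1 t=0,i=8
  #..##|#  b19=1 t=0,i=10
  #..#.|#  b18=1 t=2,i=6
  #...#|.  b17=0 t=1,i=6
  #....|#  b16=1 t=3,i=9
  .####|#  b15=1 t=0,i=2
  .###.|.  b14=0 t=0,i=15
  .##.#|#  b13=1 t=0,i=12
  .##..|#  b12=1 t=1,i=13
  .#.##|#  b11=1 t=1,i=11
  .#.#.|.  b10=0 t=0,i=7
  .#..#|.  b9=0 t=0,i=9
  .#...|.  b8=0 t=1,i=5
  ..###|.  b7=0 t=2,i=11
  ..##.|.  b6=0 t=0,i=11
  ..#.#|.  b5=0 t=1,i=8
  ..#..|#  b4=1 t=2,i=4
  ...##|.  b3=0 t=2,i=10
  ...#.|#  b2=1 t=1,i=7
  ....#|#  b1=1 t=3,i=11
  .....|.  b0=0 t=3,i=10
  bits 00111001010111011011100000010110 = 962443286

962443286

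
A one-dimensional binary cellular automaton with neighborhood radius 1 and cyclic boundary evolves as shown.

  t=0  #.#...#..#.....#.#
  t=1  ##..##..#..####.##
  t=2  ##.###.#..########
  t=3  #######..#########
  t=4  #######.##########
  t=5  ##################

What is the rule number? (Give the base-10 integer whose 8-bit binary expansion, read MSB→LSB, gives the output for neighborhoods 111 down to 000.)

  [7] ### => #  t=1,i=0
  [6] ##. => #  t=0,i=0
  [5] #.# => #  t=0,i=1
  [4] #.. => .  t=0,i=3
  [3] .## => #  t=0,i=17
  [2] .#. => .  t=0,i=2
  [1] ..# => #  t=0,i=5
  [0] ... => #  t=0,i=4
  bits 11101011 = 235

235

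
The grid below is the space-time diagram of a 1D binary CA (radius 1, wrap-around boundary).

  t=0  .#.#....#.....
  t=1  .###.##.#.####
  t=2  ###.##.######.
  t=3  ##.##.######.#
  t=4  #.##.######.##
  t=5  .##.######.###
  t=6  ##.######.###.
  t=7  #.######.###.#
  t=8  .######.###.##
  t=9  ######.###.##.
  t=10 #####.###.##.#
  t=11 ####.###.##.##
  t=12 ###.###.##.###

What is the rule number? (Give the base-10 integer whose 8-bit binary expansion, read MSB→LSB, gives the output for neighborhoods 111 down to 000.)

  ###|#  b7=1 t=1,i=2
  ##.|.  b6=0 t=1,i=3
  #.#|#  b5=1 t=0,i=2
  #..|.  b4=0 t=0,i=4
  .##|#  b3=1 t=1,i=1
  .#.|#  b2=1 t=0,i=1
  ..#|.  b1=0 t=0,i=0
  ...|#  b0=1 t=0,i=5
  bits 10101101 = 173

173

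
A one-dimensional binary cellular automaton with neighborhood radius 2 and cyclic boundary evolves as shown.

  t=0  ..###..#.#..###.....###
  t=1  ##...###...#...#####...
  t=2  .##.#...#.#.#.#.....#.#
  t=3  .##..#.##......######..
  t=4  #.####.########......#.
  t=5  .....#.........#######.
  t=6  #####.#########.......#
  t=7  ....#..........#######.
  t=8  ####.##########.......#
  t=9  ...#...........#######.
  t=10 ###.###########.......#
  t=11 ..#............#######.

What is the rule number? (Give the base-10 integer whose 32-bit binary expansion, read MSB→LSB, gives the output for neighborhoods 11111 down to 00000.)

592261423

  #####|.  b31=0 t=1,i=17
  ####.|.  b30=0 t=1,i=18
  ###.#|#  b29=1 t=4,i=5
  ###..|.  b28=0 t=0,i=4
  ##.##|.  b27=0 t=4,i=6
  ##.#.|.  b26=0 t=2,i=3
  ##..#|#  b25=1 t=0,i=0
  ##...|#  b24=1 t=0,i=15
  #.###|.  b23=0 t=4,i=2
  #.##.|#  b22=1 t=2,i=1
  #.#.#|.  b21=0 t=2,i=10
  #.#..|.  b20=0 t=0,i=9
  #..##|#  b19=1 t=0,i=1
  #..#.|#  b18=1 t=0,i=6
  #...#|.  b17=0 t=1,i=3
  #....|#  b16=1 t=0,i=16
  .####|.  b15=0 t=1,i=16
  .###.|.  b14=0 t=0,i=3
  .##.#|#  b13=1 t=2,i=2
  .##..|#  b12=1 t=1,i=1
  .#.##|.  b11=0 t=2,i=0
  .#.#.|.  b10=0 t=0,i=8
  .#..#|.  b9=0 t=0,i=10
  .#...|#  b8=1 t=1,i=12
  ..###|.  b7=0 t=0,i=2
  ..##.|.  b6=0 t=1,i=0
  ..#.#|#  b5=1 t=0,i=7
  ..#..|.  b4=0 t=1,i=11
  ...##|#  b3=1 t=0,i=19
  ...#.|#  b2=1 t=1,i=10
  ....#|#  b1=1 t=0,i=18
  .....|#  b0=1 t=0,i=17
  bits 00100011010011010011000100101111 = 592261423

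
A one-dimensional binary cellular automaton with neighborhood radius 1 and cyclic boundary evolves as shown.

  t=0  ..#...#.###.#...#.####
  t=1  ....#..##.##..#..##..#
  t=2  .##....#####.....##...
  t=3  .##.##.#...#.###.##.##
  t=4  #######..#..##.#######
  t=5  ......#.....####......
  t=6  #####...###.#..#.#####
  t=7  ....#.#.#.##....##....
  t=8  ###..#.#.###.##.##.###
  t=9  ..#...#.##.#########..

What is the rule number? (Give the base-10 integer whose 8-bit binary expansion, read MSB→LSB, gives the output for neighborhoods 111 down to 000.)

105

  ### -> .   bit 7 = 0  t=0,i=9
  ##. -> #   bit 6 = 1  t=0,i=10
  #.# -> #   bit 5 = 1  t=0,i=7
  #.. -> .   bit 4 = 0  t=0,i=0
  .## -> #   bit 3 = 1  t=0,i=8
  .#. -> .   bit 2 = 0  t=0,i=2
  ..# -> .   bit 1 = 0  t=0,i=1
  ... -> #   bit 0 = 1  t=0,i=4
  bits 01101001 = 105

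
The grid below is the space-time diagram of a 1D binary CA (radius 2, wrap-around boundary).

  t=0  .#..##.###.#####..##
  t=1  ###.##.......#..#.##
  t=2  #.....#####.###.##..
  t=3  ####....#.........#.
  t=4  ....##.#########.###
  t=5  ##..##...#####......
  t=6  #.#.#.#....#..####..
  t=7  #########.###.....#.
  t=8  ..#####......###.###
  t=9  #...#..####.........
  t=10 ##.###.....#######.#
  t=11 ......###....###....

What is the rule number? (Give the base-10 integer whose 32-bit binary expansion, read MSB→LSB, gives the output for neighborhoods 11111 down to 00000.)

2268147573

  #####|#  b31=1 t=0,i=13
  ####.|.  b30=0 t=0,i=14
  ###.#|.  b29=0 t=0,i=9
  ###..|.  b28=0 t=0,i=15
  ##.##|.  b27=0 t=0,i=6
  ##.#.|#  b26=1 t=0,i=0
  ##..#|#  b25=1 t=0,i=16
  ##...|#  b24=1 t=1,i=6
  #.###|.  b23=0 t=0,i=7
  #.##.|.  b22=0 t=1,i=4
  #.#.#|#  b21=1 t=6,i=2
  #.#..|#  b20=1 t=0,i=1
  #..##|.  b19=0 t=0,i=3
  #..#.|.  b18=0 t=1,i=15
  #...#|.  b17=0 t=5,i=7
  #....|#  b16=1 t=1,i=7
  .####|.  b15=0 t=0,i=12
  .###.|.  b14=0 t=0,i=8
  .##.#|#  b13=1 t=0,i=5
  .##..|.  b12=0 t=1,i=5
  .#.##|#  b11=1 t=1,i=17
  .#.#.|#  b10=1 t=6,i=1
  .#..#|#  b9=1 t=0,i=2
  .#...|#  b8=1 t=2,i=1
  ..###|.  b7=0 t=2,i=6
  ..##.|#  b6=1 t=0,i=4
  ..#.#|#  b5=1 t=1,i=16
  ..#..|#  b4=1 t=1,i=13
  ...##|.  b3=0 t=2,i=5
  ...#.|#  b2=1 t=1,i=12
  ....#|.  b1=0 t=1,i=11
  .....|#  b0=1 t=1,i=8
  bits 10000111001100010010111101110101 = 2268147573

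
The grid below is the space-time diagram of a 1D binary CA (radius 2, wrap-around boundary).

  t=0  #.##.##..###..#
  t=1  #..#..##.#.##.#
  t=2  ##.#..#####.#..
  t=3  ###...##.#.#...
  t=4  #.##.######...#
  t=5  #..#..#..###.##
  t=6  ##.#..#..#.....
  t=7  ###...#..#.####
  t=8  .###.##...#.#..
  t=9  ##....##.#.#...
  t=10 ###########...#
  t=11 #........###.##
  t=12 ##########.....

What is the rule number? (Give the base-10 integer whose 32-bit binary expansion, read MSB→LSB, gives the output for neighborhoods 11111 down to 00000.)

1461828831

  [31] ##### => .  t=2,i=8
  [30] ####. => #  t=2,i=9
  [29] ###.# => .  t=2,i=10
  [28] ###.. => #  t=0,i=11
  [27] ##.## => .  t=0,i=1
  [26] ##.#. => #  t=1,i=8
  [25] ##..# => #  t=0,i=7
  [24] ##... => #  t=3,i=3
  [23] #.### => .  t=4,i=5
  [22] #.##. => .  t=0,i=2
  [21] #.#.# => #  t=1,i=9
  [20] #.#.. => .  t=2,i=3
  [19] #..## => .  t=0,i=8
  [18] #..#. => .  t=1,i=2
  [17] #...# => .  t=3,i=4
  [16] #.... => #  t=6,i=11
  [15] .#### => #  t=2,i=7
  [14] .###. => .  t=0,i=10
  [13] .##.# => #  t=0,i=0
  [12] .##.. => #  t=0,i=6
  [11] .#.## => #  t=1,i=10
  [10] .#.#. => #  t=3,i=10
  [9] .#..# => .  t=1,i=4
  [8] .#... => .  t=3,i=12
  [7] ..### => #  t=0,i=9
  [6] ..##. => #  t=0,i=14
  [5] ..#.# => .  t=7,i=9
  [4] ..#.. => #  t=1,i=3
  [3] ...## => #  t=3,i=5
  [2] ...#. => #  t=7,i=5
  [1] ....# => #  t=6,i=13
  [0] ..... => #  t=6,i=12
  bits 01010111001000011011110011011111 = 1461828831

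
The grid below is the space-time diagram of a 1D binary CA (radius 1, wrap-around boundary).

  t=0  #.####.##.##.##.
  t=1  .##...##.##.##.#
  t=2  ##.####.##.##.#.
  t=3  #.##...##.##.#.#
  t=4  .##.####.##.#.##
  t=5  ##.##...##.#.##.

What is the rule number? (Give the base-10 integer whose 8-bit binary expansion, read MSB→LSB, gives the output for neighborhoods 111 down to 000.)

59

  [7] ### => .  t=0,i=3
  [6] ##. => .  t=0,i=5
  [5] #.# => #  t=0,i=1
  [4] #.. => #  t=1,i=3
  [3] .## => #  t=0,i=2
  [2] .#. => .  t=0,i=0
  [1] ..# => #  t=1,i=5
  [0] ... => #  t=1,i=4
  bits 00111011 = 59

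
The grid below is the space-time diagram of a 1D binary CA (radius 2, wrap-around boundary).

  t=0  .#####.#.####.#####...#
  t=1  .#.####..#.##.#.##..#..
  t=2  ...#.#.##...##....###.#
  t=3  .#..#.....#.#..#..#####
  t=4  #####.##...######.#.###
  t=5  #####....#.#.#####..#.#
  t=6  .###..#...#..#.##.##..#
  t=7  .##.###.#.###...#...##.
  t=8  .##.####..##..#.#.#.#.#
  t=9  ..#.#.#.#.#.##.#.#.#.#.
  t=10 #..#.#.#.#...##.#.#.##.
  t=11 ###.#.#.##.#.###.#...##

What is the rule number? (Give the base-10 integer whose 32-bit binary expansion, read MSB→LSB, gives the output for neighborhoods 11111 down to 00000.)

  nb #####: next=#  (t=0,i=3, bit31=1)
  nb ####.: next=#  (t=0,i=4, bit30=1)
  nb ###.#: next=#  (t=0,i=5, bit29=1)
  nb ###..: next=.  (t=0,i=18, bit28=0)
  nb ##.##: next=.  (t=0,i=13, bit27=0)
  nb ##.#.: next=#  (t=0,i=6, bit26=1)
  nb ##..#: next=#  (t=1,i=7, bit25=1)
  nb ##...: next=.  (t=0,i=19, bit24=0)
  nb #.###: next=#  (t=0,i=1, bit23=1)
  nb #.##.: next=.  (t=1,i=11, bit22=0)
  nb #.#.#: next=.  (t=0,i=7, bit21=0)
  nb #.#..: next=#  (t=2,i=22, bit20=1)
  nb #..##: next=.  (t=3,i=17, bit19=0)
  nb #..#.: next=#  (t=1,i=8, bit18=1)
  nb #...#: next=#  (t=0,i=20, bit17=1)
  nb #....: next=#  (t=2,i=15, bit16=1)
  nb .####: next=.  (t=0,i=2, bit15=0)
  nb .###.: next=#  (t=2,i=19, bit14=1)
  nb .##.#: next=#  (t=1,i=12, bit13=1)
  nb .##..: next=.  (t=1,i=17, bit12=0)
  nb .#.##: next=.  (t=0,i=0, bit11=0)
  nb .#.#.: next=#  (t=2,i=4, bit10=1)
  nb .#..#: next=#  (t=3,i=2, bit9=1)
  nb .#...: next=.  (t=1,i=21, bit8=0)
  nb ..###: next=#  (t=2,i=18, bit7=1)
  nb ..##.: next=#  (t=2,i=12, bit6=1)
  nb ..#.#: next=.  (t=0,i=22, bit5=0)
  nb ..#..: next=#  (t=1,i=20, bit4=1)
  nb ...##: next=.  (t=2,i=11, bit3=0)
  nb ...#.: next=.  (t=0,i=21, bit2=0)
  nb ....#: next=.  (t=2,i=16, bit1=0)
  nb .....: next=#  (t=3,i=7, bit0=1)
  bits 11100110100101110110011011010001 = 3868681937

3868681937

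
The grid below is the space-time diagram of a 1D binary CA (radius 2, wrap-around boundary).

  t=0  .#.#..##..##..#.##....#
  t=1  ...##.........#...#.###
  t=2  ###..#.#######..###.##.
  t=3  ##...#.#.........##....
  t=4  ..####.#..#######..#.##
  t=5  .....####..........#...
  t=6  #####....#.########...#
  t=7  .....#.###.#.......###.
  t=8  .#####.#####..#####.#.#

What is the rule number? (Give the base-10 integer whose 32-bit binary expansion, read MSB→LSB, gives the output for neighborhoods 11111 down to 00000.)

630342191

  nb #####: next=.  (t=2,i=9, bit31=0)
  nb ####.: next=.  (t=2,i=12, bit30=0)
  nb ###.#: next=#  (t=2,i=18, bit29=1)
  nb ###..: next=.  (t=1,i=22, bit28=0)
  nb ##.##: next=.  (t=2,i=19, bit27=0)
  nb ##.#.: next=#  (t=4,i=6, bit26=1)
  nb ##..#: next=.  (t=0,i=8, bit25=0)
  nb ##...: next=#  (t=0,i=18, bit24=1)
  nb #.###: next=#  (t=1,i=20, bit23=1)
  nb #.##.: next=.  (t=0,i=16, bit22=0)
  nb #.#.#: next=.  (t=0,i=1, bit21=0)
  nb #.#..: next=#  (t=0,i=3, bit20=1)
  nb #..##: next=.  (t=0,i=5, bit19=0)
  nb #..#.: next=.  (t=0,i=13, bit18=0)
  nb #...#: next=#  (t=1,i=1, bit17=1)
  nb #....: next=.  (t=0,i=19, bit16=0)
  nb .####: next=.  (t=2,i=8, bit15=0)
  nb .###.: next=#  (t=1,i=21, bit14=1)
  nb .##.#: next=.  (t=2,i=21, bit13=0)
  nb .##..: next=.  (t=0,i=7, bit12=0)
  nb .#.##: next=.  (t=0,i=15, bit11=0)
  nb .#.#.: next=.  (t=0,i=0, bit10=0)
  nb .#..#: next=#  (t=0,i=4, bit9=1)
  nb .#...: next=.  (t=1,i=15, bit8=0)
  nb ..###: next=.  (t=2,i=16, bit7=0)
  nb ..##.: next=.  (t=0,i=6, bit6=0)
  nb ..#.#: next=#  (t=0,i=14, bit5=1)
  nb ..#..: next=.  (t=1,i=14, bit4=0)
  nb ...##: next=#  (t=1,i=2, bit3=1)
  nb ...#.: next=#  (t=0,i=21, bit2=1)
  nb ....#: next=#  (t=0,i=20, bit1=1)
  nb .....: next=#  (t=1,i=7, bit0=1)
  bits 00100101100100100100001000101111 = 630342191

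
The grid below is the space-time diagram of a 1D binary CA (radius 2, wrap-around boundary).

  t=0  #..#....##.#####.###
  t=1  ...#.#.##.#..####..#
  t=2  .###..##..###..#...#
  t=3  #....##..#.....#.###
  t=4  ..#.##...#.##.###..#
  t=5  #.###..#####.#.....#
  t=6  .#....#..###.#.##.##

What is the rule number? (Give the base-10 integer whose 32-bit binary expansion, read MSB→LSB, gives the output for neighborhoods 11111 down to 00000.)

  nb #####: next=#  (t=0,i=13, bit31=1)
  nb ####.: next=#  (t=0,i=14, bit30=1)
  nb ###.#: next=#  (t=0,i=15, bit29=1)
  nb ###..: next=.  (t=0,i=0, bit28=0)
  nb ##.##: next=#  (t=0,i=10, bit27=1)
  nb ##.#.: next=.  (t=1,i=9, bit26=0)
  nb ##..#: next=.  (t=0,i=1, bit25=0)
  nb ##...: next=.  (t=3,i=1, bit24=0)
  nb #.###: next=.  (t=0,i=11, bit23=0)
  nb #.##.: next=#  (t=1,i=7, bit22=1)
  nb #.#.#: next=.  (t=1,i=5, bit21=0)
  nb #.#..: next=#  (t=1,i=10, bit20=1)
  nb #..##: next=#  (t=1,i=12, bit19=1)
  nb #..#.: next=.  (t=0,i=2, bit18=0)
  nb #...#: next=#  (t=1,i=1, bit17=1)
  nb #....: next=#  (t=0,i=5, bit16=1)
  nb .####: next=.  (t=0,i=12, bit15=0)
  nb .###.: next=.  (t=2,i=2, bit14=0)
  nb .##.#: next=.  (t=0,i=9, bit13=0)
  nb .##..: next=.  (t=2,i=7, bit12=0)
  nb .#.##: next=#  (t=1,i=6, bit11=1)
  nb .#.#.: next=.  (t=1,i=4, bit10=0)
  nb .#..#: next=#  (t=1,i=11, bit9=1)
  nb .#...: next=.  (t=0,i=4, bit8=0)
  nb ..###: next=.  (t=1,i=13, bit7=0)
  nb ..##.: next=#  (t=0,i=8, bit6=1)
  nb ..#.#: next=#  (t=1,i=3, bit5=1)
  nb ..#..: next=#  (t=0,i=3, bit4=1)
  nb ...##: next=#  (t=0,i=7, bit3=1)
  nb ...#.: next=#  (t=1,i=2, bit2=1)
  nb ....#: next=.  (t=0,i=6, bit1=0)
  nb .....: next=#  (t=3,i=12, bit0=1)
  bits 11101000010110110000101001111101 = 3898280573

3898280573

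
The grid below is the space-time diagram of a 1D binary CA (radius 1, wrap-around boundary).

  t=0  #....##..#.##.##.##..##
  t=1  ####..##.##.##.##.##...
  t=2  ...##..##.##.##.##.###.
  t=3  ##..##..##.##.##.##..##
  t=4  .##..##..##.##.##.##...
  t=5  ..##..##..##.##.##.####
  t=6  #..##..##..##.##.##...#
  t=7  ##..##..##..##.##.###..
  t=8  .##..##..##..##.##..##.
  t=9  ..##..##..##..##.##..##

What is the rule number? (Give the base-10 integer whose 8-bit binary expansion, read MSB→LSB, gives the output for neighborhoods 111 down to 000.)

  ###|.  b7=0 t=0,i=22
  ##.|#  b6=1 t=0,i=0
  #.#|#  b5=1 t=0,i=10
  #..|#  b4=1 t=0,i=1
  .##|.  b3=0 t=0,i=5
  .#.|#  b2=1 t=0,i=9
  ..#|.  b1=0 t=0,i=4
  ...|#  b0=1 t=0,i=2
  bits 01110101 = 117

117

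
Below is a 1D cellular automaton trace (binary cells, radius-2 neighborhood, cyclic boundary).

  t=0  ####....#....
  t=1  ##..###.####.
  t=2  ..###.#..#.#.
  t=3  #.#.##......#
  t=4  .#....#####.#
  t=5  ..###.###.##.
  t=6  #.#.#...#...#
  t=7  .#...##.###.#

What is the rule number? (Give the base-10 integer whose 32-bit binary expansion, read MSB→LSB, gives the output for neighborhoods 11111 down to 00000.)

  ##### -> #   bit 31 = 1  t=4,i=8
  ####. -> .   bit 30 = 0  t=0,i=2
  ###.# -> #   bit 29 = 1  t=1,i=6
  ###.. -> .   bit 28 = 0  t=0,i=3
  ##.## -> .   bit 27 = 0  t=1,i=7
  ##.#. -> #   bit 26 = 1  t=2,i=5
  ##..# -> #   bit 25 = 1  t=1,i=2
  ##... -> #   bit 24 = 1  t=0,i=4
  #.### -> .   bit 23 = 0  t=1,i=8
  #.##. -> .   bit 22 = 0  t=1,i=0
  #.#.# -> .   bit 21 = 0  t=3,i=2
  #.#.. -> .   bit 20 = 0  t=2,i=6
  #..## -> #   bit 19 = 1  t=1,i=3
  #..#. -> .   bit 18 = 0  t=2,i=8
  #...# -> #   bit 17 = 1  t=2,i=0
  #.... -> #   bit 16 = 1  t=0,i=5
  .#### -> #   bit 15 = 1  t=0,i=1
  .###. -> .   bit 14 = 0  t=1,i=5
  .##.# -> .   bit 13 = 0  t=3,i=0
  .##.. -> .   bit 12 = 0  t=1,i=1
  .#.## -> .   bit 11 = 0  t=3,i=3
  .#.#. -> .   bit 10 = 0  t=2,i=10
  .#..# -> .   bit 9 = 0  t=2,i=7
  .#... -> #   bit 8 = 1  t=0,i=9
  ..### -> #   bit 7 = 1  t=0,i=0
  ..##. -> #   bit 6 = 1  t=3,i=12
  ..#.# -> .   bit 5 = 0  t=2,i=9
  ..#.. -> #   bit 4 = 1  t=0,i=8
  ...## -> .   bit 3 = 0  t=0,i=12
  ...#. -> .   bit 2 = 0  t=0,i=7
  ....# -> #   bit 1 = 1  t=0,i=6
  ..... -> #   bit 0 = 1  t=3,i=8
  bits 10100111000010111000000111010011 = 2802549203

2802549203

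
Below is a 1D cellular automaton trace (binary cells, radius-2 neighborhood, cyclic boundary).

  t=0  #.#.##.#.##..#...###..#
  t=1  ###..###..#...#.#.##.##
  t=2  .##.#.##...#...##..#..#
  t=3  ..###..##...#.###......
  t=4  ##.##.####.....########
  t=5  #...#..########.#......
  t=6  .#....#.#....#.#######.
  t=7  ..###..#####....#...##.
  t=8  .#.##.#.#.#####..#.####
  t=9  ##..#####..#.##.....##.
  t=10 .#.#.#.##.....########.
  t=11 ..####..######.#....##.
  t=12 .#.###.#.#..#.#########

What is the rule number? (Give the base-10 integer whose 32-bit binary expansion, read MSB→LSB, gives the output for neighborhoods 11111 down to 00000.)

  nb #####: next=.  (t=1,i=0, bit31=0)
  nb ####.: next=#  (t=1,i=1, bit30=1)
  nb ###.#: next=.  (t=4,i=1, bit29=0)
  nb ###..: next=#  (t=0,i=19, bit28=1)
  nb ##.##: next=.  (t=1,i=20, bit27=0)
  nb ##.#.: next=#  (t=0,i=1, bit26=1)
  nb ##..#: next=.  (t=0,i=11, bit25=0)
  nb ##...: next=#  (t=2,i=8, bit24=1)
  nb #.###: next=.  (t=1,i=21, bit23=0)
  nb #.##.: next=.  (t=0,i=4, bit22=0)
  nb #.#.#: next=#  (t=0,i=2, bit21=1)
  nb #.#..: next=#  (t=5,i=16, bit20=1)
  nb #..##: next=#  (t=0,i=21, bit19=1)
  nb #..#.: next=.  (t=0,i=12, bit18=0)
  nb #...#: next=.  (t=0,i=15, bit17=0)
  nb #....: next=#  (t=3,i=18, bit16=1)
  nb .####: next=#  (t=1,i=22, bit15=1)
  nb .###.: next=#  (t=0,i=18, bit14=1)
  nb .##.#: next=#  (t=0,i=0, bit13=1)
  nb .##..: next=#  (t=0,i=10, bit12=1)
  nb .#.##: next=.  (t=0,i=3, bit11=0)
  nb .#.#.: next=#  (t=1,i=15, bit10=1)
  nb .#..#: next=.  (t=2,i=20, bit9=0)
  nb .#...: next=#  (t=0,i=14, bit8=1)
  nb ..###: next=.  (t=0,i=17, bit7=0)
  nb ..##.: next=#  (t=0,i=22, bit6=1)
  nb ..#.#: next=.  (t=1,i=14, bit5=0)
  nb ..#..: next=.  (t=0,i=13, bit4=0)
  nb ...##: next=#  (t=0,i=16, bit3=1)
  nb ...#.: next=.  (t=1,i=13, bit2=0)
  nb ....#: next=#  (t=3,i=0, bit1=1)
  nb .....: next=#  (t=3,i=19, bit0=1)
  bits 01010101001110011111010101001011 = 1429861707

1429861707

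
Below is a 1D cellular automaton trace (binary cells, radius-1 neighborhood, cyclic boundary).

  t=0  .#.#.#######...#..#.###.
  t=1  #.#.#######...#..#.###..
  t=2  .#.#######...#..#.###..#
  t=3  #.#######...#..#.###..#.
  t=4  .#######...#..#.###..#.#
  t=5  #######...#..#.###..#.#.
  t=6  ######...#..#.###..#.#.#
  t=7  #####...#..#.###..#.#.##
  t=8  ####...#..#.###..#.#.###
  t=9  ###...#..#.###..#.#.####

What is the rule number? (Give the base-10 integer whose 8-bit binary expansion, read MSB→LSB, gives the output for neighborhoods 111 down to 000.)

  ### -> #   bit 7 = 1  t=0,i=6
  ##. -> .   bit 6 = 0  t=0,i=11
  #.# -> #   bit 5 = 1  t=0,i=2
  #.. -> .   bit 4 = 0  t=0,i=12
  .## -> #   bit 3 = 1  t=0,i=5
  .#. -> .   bit 2 = 0  t=0,i=1
  ..# -> #   bit 1 = 1  t=0,i=0
  ... -> .   bit 0 = 0  t=0,i=13
  bits 10101010 = 170

170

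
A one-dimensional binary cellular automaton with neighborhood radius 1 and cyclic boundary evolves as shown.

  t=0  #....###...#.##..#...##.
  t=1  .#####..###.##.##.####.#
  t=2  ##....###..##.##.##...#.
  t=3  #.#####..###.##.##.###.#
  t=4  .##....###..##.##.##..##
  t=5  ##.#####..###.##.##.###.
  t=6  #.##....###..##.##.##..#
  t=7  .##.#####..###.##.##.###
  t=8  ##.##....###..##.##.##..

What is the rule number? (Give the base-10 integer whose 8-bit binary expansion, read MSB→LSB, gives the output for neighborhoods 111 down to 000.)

59

  ###|.  b7=0 t=0,i=6
  ##.|.  b6=0 t=0,i=7
  #.#|#  b5=1 t=0,i=12
  #..|#  b4=1 t=0,i=1
  .##|#  b3=1 t=0,i=5
  .#.|.  b2=0 t=0,i=0
  ..#|#  b1=1 t=0,i=4
  ...|#  b0=1 t=0,i=2
  bits 00111011 = 59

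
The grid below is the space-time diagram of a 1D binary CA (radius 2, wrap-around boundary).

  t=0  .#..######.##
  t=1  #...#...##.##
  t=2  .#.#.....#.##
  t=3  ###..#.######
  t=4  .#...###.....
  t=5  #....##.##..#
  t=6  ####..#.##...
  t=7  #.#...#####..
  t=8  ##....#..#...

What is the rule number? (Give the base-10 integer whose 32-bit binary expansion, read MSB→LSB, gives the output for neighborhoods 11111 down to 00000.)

1709276326

  #####|.  b31=0 t=0,i=6
  ####.|#  b30=1 t=0,i=8
  ###.#|#  b29=1 t=0,i=9
  ###..|.  b28=0 t=1,i=0
  ##.##|.  b27=0 t=0,i=10
  ##.#.|#  b26=1 t=0,i=0
  ##..#|.  b25=0 t=3,i=3
  ##...|#  b24=1 t=1,i=1
  #.###|#  b23=1 t=1,i=11
  #.##.|#  b22=1 t=0,i=11
  #.#.#|#  b21=1 t=2,i=1
  #.#..|.  b20=0 t=0,i=1
  #..##|.  b19=0 t=0,i=3
  #..#.|.  b18=0 t=3,i=4
  #...#|.  b17=0 t=1,i=2
  #....|#  b16=1 t=2,i=5
  .####|.  b15=0 t=0,i=5
  .###.|#  b14=1 t=1,i=12
  .##.#|#  b13=1 t=0,i=12
  .##..|#  b12=1 t=5,i=0
  .#.##|#  b11=1 t=2,i=10
  .#.#.|#  b10=1 t=2,i=2
  .#..#|.  b9=0 t=0,i=2
  .#...|.  b8=0 t=1,i=5
  ..###|#  b7=1 t=0,i=4
  ..##.|.  b6=0 t=1,i=8
  ..#.#|#  b5=1 t=2,i=9
  ..#..|.  b4=0 t=1,i=4
  ...##|.  b3=0 t=1,i=7
  ...#.|#  b2=1 t=1,i=3
  ....#|#  b1=1 t=2,i=7
  .....|.  b0=0 t=2,i=6
  bits 01100101111000010111110010100110 = 1709276326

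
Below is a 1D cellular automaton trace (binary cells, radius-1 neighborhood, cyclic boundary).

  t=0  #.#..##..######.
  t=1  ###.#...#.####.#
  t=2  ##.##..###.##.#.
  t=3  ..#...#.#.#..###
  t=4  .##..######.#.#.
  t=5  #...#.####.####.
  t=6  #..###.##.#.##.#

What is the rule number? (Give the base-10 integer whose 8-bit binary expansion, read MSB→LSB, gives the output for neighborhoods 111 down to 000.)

166

  ### -> #   bit 7 = 1  t=0,i=10
  ##. -> .   bit 6 = 0  t=0,i=6
  #.# -> #   bit 5 = 1  t=0,i=1
  #.. -> .   bit 4 = 0  t=0,i=3
  .## -> .   bit 3 = 0  t=0,i=5
  .#. -> #   bit 2 = 1  t=0,i=0
  ..# -> #   bit 1 = 1  t=0,i=4
  ... -> .   bit 0 = 0  t=1,i=6
  bits 10100110 = 166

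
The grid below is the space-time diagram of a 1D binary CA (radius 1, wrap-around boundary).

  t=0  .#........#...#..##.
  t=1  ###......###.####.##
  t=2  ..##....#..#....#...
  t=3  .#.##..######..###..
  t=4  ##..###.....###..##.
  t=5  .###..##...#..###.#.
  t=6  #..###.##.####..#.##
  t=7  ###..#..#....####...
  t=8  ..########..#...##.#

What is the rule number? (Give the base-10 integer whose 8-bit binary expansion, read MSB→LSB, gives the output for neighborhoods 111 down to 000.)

  ###|.  b7=0 t=1,i=0
  ##.|#  b6=1 t=0,i=18
  #.#|.  b5=0 t=1,i=12
  #..|#  b4=1 t=0,i=2
  .##|.  b3=0 t=0,i=17
  .#.|#  b2=1 t=0,i=1
  ..#|#  b1=1 t=0,i=0
  ...|.  b0=0 t=0,i=3
  bits 01010110 = 86

86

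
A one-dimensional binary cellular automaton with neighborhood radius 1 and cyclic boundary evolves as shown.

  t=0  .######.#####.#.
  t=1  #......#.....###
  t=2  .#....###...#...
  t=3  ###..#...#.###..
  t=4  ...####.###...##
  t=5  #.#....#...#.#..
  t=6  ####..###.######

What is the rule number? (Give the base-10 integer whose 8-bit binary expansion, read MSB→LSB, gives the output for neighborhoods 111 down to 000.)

54

  ### -> .   bit 7 = 0  t=0,i=2
  ##. -> .   bit 6 = 0  t=0,i=6
  #.# -> #   bit 5 = 1  t=0,i=7
  #.. -> #   bit 4 = 1  t=0,i=15
  .## -> .   bit 3 = 0  t=0,i=1
  .#. -> #   bit 2 = 1  t=0,i=14
  ..# -> #   bit 1 = 1  t=0,i=0
  ... -> .   bit 0 = 0  t=1,i=2
  bits 00110110 = 54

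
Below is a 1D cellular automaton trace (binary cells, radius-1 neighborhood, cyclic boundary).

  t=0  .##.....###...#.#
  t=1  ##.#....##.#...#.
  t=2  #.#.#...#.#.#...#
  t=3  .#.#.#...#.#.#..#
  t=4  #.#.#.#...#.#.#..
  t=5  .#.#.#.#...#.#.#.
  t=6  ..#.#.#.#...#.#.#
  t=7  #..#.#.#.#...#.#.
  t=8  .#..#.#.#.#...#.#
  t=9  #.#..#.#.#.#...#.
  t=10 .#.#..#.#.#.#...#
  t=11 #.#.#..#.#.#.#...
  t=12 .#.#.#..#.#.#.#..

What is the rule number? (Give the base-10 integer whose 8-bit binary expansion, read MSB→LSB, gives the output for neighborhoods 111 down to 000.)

  nb ###: next=#  (t=0,i=9, bit7=1)
  nb ##.: next=.  (t=0,i=2, bit6=0)
  nb #.#: next=#  (t=0,i=0, bit5=1)
  nb #..: next=#  (t=0,i=3, bit4=1)
  nb .##: next=#  (t=0,i=1, bit3=1)
  nb .#.: next=.  (t=0,i=14, bit2=0)
  nb ..#: next=.  (t=0,i=7, bit1=0)
  nb ...: next=.  (t=0,i=4, bit0=0)
  bits 10111000 = 184

184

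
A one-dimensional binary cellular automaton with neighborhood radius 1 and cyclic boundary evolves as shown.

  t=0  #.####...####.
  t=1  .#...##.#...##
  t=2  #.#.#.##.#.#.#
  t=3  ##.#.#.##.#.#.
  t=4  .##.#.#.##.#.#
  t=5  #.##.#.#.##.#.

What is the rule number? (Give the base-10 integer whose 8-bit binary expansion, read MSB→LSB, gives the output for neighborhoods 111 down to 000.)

114

  ###|.  b7=0 t=0,i=3
  ##.|#  b6=1 t=0,i=5
  #.#|#  b5=1 t=0,i=1
  #..|#  b4=1 t=0,i=6
  .##|.  b3=0 t=0,i=2
  .#.|.  b2=0 t=0,i=0
  ..#|#  b1=1 t=0,i=8
  ...|.  b0=0 t=0,i=7
  bits 01110010 = 114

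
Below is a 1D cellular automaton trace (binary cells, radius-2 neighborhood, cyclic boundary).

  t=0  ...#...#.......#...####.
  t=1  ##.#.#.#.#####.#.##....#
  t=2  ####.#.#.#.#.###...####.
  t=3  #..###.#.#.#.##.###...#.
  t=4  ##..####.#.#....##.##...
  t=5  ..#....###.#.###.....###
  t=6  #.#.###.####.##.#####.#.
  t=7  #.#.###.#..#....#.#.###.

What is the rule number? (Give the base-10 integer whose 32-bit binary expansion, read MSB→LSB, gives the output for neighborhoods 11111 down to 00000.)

  #####|#  b31=1 t=1,i=11
  ####.|.  b30=0 t=0,i=21
  ###.#|#  b29=1 t=1,i=1
  ###..|.  b28=0 t=0,i=22
  ##.##|.  b27=0 t=2,i=23
  ##.#.|#  b26=1 t=1,i=2
  ##..#|#  b25=1 t=4,i=2
  ##...|#  b24=1 t=0,i=23
  #.###|#  b23=1 t=1,i=9
  #.##.|.  b22=0 t=1,i=17
  #.#.#|#  b21=1 t=1,i=3
  #.#..|#  b20=1 t=3,i=0
  #..##|.  b19=0 t=3,i=2
  #..#.|.  b18=0 t=5,i=1
  #...#|#  b17=1 t=0,i=5
  #....|#  b16=1 t=0,i=0
  .####|.  b15=0 t=0,i=20
  .###.|#  b14=1 t=1,i=0
  .##.#|.  b13=0 t=3,i=14
  .##..|.  b12=0 t=1,i=18
  .#.##|.  b11=0 t=1,i=8
  .#.#.|.  b10=0 t=1,i=4
  .#..#|#  b9=1 t=3,i=1
  .#...|.  b8=0 t=0,i=4
  ..###|.  b7=0 t=0,i=19
  ..##.|.  b6=0 t=4,i=0
  ..#.#|.  b5=0 t=3,i=22
  ..#..|#  b4=1 t=0,i=3
  ...##|#  b3=1 t=0,i=18
  ...#.|.  b2=0 t=0,i=2
  ....#|#  b1=1 t=0,i=1
  .....|#  b0=1 t=0,i=10
  bits 10100111101100110100001000011011 = 2813542939

2813542939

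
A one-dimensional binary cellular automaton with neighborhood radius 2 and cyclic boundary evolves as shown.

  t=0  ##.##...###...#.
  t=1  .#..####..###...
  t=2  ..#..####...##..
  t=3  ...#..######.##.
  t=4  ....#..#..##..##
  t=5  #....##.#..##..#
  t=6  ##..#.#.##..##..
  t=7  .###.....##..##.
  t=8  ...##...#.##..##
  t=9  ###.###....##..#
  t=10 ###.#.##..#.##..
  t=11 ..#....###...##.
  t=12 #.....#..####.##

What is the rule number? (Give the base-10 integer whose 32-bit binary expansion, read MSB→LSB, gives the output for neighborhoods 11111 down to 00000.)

  #####|.  b31=0 t=3,i=8
  ####.|#  b30=1 t=1,i=6
  ###.#|#  b29=1 t=3,i=11
  ###..|#  b28=1 t=0,i=10
  ##.##|.  b27=0 t=0,i=2
  ##.#.|.  b26=0 t=5,i=7
  ##..#|#  b25=1 t=1,i=8
  ##...|#  b24=1 t=0,i=5
  #.###|#  b23=1 t=9,i=4
  #.##.|.  b22=0 t=0,i=0
  #.#.#|.  b21=0 t=6,i=6
  #.#..|#  b20=1 t=5,i=8
  #..##|.  b19=0 t=1,i=3
  #..#.|#  b18=1 t=4,i=6
  #...#|#  b17=1 t=0,i=6
  #....|.  b16=0 t=1,i=14
  .####|#  b15=1 t=1,i=5
  .###.|.  b14=0 t=0,i=9
  .##.#|#  b13=1 t=0,i=1
  .##..|#  b12=1 t=0,i=4
  .#.##|.  b11=0 t=0,i=15
  .#.#.|.  b10=0 t=6,i=5
  .#..#|#  b9=1 t=1,i=2
  .#...|.  b8=0 t=11,i=3
  ..###|.  b7=0 t=0,i=8
  ..##.|.  b6=0 t=2,i=12
  ..#.#|.  b5=0 t=0,i=14
  ..#..|.  b4=0 t=1,i=1
  ...##|#  b3=1 t=0,i=7
  ...#.|.  b2=0 t=0,i=13
  ....#|.  b1=0 t=1,i=15
  .....|.  b0=0 t=7,i=6
  bits 01110011100101101011001000001000 = 1939255816

1939255816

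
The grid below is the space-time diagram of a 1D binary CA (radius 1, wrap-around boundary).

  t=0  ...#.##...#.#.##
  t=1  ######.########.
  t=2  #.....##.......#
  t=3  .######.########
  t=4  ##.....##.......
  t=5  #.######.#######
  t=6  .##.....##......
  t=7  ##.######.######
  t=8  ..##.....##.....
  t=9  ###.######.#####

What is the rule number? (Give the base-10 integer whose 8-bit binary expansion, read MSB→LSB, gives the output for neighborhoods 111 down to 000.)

  ###|.  b7=0 t=1,i=1
  ##.|.  b6=0 t=0,i=6
  #.#|#  b5=1 t=0,i=4
  #..|#  b4=1 t=0,i=0
  .##|#  b3=1 t=0,i=5
  .#.|#  b2=1 t=0,i=3
  ..#|#  b1=1 t=0,i=2
  ...|#  b0=1 t=0,i=1
  bits 00111111 = 63

63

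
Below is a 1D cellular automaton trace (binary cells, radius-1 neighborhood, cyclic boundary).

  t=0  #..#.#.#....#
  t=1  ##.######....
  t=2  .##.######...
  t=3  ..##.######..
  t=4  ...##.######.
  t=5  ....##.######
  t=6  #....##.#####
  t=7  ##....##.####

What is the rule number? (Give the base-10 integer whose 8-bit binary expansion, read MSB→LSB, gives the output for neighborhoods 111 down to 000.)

244

  ### -> #   bit 7 = 1  t=1,i=4
  ##. -> #   bit 6 = 1  t=0,i=0
  #.# -> #   bit 5 = 1  t=0,i=4
  #.. -> #   bit 4 = 1  t=0,i=1
  .## -> .   bit 3 = 0  t=0,i=12
  .#. -> #   bit 2 = 1  t=0,i=3
  ..# -> .   bit 1 = 0  t=0,i=2
  ... -> .   bit 0 = 0  t=0,i=9
  bits 11110100 = 244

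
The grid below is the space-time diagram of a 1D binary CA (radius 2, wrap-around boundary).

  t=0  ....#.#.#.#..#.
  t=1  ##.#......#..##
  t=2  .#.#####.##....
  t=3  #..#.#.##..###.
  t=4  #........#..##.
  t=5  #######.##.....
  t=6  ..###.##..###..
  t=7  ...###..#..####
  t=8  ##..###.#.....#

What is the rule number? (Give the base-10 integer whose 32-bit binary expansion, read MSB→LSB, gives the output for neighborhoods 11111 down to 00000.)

  #####|#  b31=1 t=2,i=5
  ####.|.  b30=0 t=1,i=0
  ###.#|#  b29=1 t=1,i=1
  ###..|#  b28=1 t=6,i=12
  ##.##|#  b27=1 t=2,i=8
  ##.#.|.  b26=0 t=1,i=2
  ##..#|#  b25=1 t=3,i=9
  ##...|#  b24=1 t=2,i=11
  #.###|#  b23=1 t=2,i=3
  #.##.|.  b22=0 t=2,i=9
  #.#.#|.  b21=0 t=0,i=6
  #.#..|#  b20=1 t=0,i=10
  #..##|.  b19=0 t=1,i=12
  #..#.|.  b18=0 t=0,i=12
  #...#|#  b17=1 t=7,i=1
  #....|#  b16=1 t=0,i=0
  .####|.  b15=0 t=1,i=14
  .###.|#  b14=1 t=3,i=12
  .##.#|.  b13=0 t=4,i=13
  .##..|.  b12=0 t=2,i=10
  .#.##|.  b11=0 t=2,i=2
  .#.#.|.  b10=0 t=0,i=5
  .#..#|.  b9=0 t=0,i=11
  .#...|#  b8=1 t=0,i=14
  ..###|.  b7=0 t=1,i=13
  ..##.|.  b6=0 t=4,i=12
  ..#.#|.  b5=0 t=0,i=4
  ..#..|#  b4=1 t=0,i=13
  ...##|.  b3=0 t=5,i=14
  ...#.|#  b2=1 t=0,i=3
  ....#|.  b1=0 t=0,i=2
  .....|#  b0=1 t=0,i=1
  bits 10111011100100110100000100010101 = 3146989845

3146989845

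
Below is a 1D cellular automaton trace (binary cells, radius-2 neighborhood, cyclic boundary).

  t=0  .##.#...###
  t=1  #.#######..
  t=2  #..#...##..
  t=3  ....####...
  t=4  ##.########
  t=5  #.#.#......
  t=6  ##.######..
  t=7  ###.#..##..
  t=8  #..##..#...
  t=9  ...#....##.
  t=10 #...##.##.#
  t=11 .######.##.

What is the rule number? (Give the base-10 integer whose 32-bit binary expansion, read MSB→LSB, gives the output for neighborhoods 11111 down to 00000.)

  #####|.  b31=0 t=1,i=4
  ####.|#  b30=1 t=1,i=7
  ###.#|.  b29=0 t=0,i=10
  ###..|#  b28=1 t=1,i=8
  ##.##|#  b27=1 t=0,i=0
  ##.#.|#  b26=1 t=0,i=3
  ##..#|.  b25=0 t=1,i=9
  ##...|#  b24=1 t=3,i=8
  #.###|.  b23=0 t=1,i=2
  #.##.|.  b22=0 t=0,i=1
  #.#.#|.  b21=0 t=5,i=2
  #.#..|#  b20=1 t=0,i=4
  #..##|.  b19=0 t=6,i=10
  #..#.|.  b18=0 t=1,i=10
  #...#|#  b17=1 t=0,i=6
  #....|#  b16=1 t=3,i=9
  .####|#  b15=1 t=1,i=3
  .###.|.  b14=0 t=0,i=9
  .##.#|#  b13=1 t=0,i=2
  .##..|.  b12=0 t=2,i=8
  .#.##|.  b11=0 t=1,i=1
  .#.#.|#  b10=1 t=5,i=1
  .#..#|.  b9=0 t=2,i=1
  .#...|#  b8=1 t=0,i=5
  ..###|#  b7=1 t=0,i=8
  ..##.|#  b6=1 t=2,i=7
  ..#.#|#  b5=1 t=1,i=0
  ..#..|.  b4=0 t=2,i=0
  ...##|#  b3=1 t=0,i=7
  ...#.|.  b2=0 t=5,i=10
  ....#|.  b1=0 t=3,i=2
  .....|#  b0=1 t=3,i=0
  bits 01011101000100111010010111101001 = 1561568745

1561568745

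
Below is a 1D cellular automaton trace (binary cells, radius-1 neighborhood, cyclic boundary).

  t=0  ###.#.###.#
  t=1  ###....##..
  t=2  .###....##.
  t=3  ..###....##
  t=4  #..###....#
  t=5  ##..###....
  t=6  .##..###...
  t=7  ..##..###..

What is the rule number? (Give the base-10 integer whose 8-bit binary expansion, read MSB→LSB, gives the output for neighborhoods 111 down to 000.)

  [7] ### => #  t=0,i=0
  [6] ##. => #  t=0,i=2
  [5] #.# => .  t=0,i=3
  [4] #.. => #  t=1,i=3
  [3] .## => .  t=0,i=6
  [2] .#. => .  t=0,i=4
  [1] ..# => .  t=1,i=6
  [0] ... => .  t=1,i=4
  bits 11010000 = 208

208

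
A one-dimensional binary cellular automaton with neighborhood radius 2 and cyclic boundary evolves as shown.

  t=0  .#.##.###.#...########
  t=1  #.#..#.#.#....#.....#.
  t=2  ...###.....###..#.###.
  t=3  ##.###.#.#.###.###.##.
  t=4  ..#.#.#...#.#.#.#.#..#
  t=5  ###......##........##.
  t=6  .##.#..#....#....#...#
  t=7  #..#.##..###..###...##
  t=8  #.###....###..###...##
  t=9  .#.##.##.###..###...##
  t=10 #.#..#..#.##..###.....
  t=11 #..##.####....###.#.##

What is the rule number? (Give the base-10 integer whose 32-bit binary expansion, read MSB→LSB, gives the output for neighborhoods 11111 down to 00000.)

  [31] ##### => .  t=0,i=16
  [30] ####. => #  t=0,i=20
  [29] ###.# => .  t=0,i=8
  [28] ###.. => #  t=2,i=5
  [27] ##.## => #  t=0,i=5
  [26] ##.#. => #  t=0,i=0
  [25] ##..# => .  t=2,i=14
  [24] ##... => .  t=2,i=6
  [23] #.### => .  t=0,i=6
  [22] #.##. => .  t=0,i=3
  [21] #.#.# => .  t=0,i=1
  [20] #.#.. => .  t=0,i=10
  [19] #..## => .  t=7,i=8
  [18] #..#. => #  t=1,i=4
  [17] #...# => .  t=0,i=12
  [16] #.... => #  t=1,i=11
  [15] .#### => .  t=0,i=15
  [14] .###. => #  t=0,i=7
  [13] .##.# => .  t=0,i=4
  [12] .##.. => .  t=5,i=10
  [11] .#.## => #  t=0,i=2
  [10] .#.#. => .  t=1,i=1
  [9] .#..# => #  t=1,i=3
  [8] .#... => .  t=0,i=11
  [7] ..### => #  t=0,i=14
  [6] ..##. => .  t=5,i=9
  [5] ..#.# => #  t=1,i=5
  [4] ..#.. => .  t=1,i=14
  [3] ...## => .  t=0,i=13
  [2] ...#. => #  t=1,i=13
  [1] ....# => #  t=1,i=12
  [0] ..... => .  t=1,i=17
  bits 01011100000001010100101010100110 = 1543850662

1543850662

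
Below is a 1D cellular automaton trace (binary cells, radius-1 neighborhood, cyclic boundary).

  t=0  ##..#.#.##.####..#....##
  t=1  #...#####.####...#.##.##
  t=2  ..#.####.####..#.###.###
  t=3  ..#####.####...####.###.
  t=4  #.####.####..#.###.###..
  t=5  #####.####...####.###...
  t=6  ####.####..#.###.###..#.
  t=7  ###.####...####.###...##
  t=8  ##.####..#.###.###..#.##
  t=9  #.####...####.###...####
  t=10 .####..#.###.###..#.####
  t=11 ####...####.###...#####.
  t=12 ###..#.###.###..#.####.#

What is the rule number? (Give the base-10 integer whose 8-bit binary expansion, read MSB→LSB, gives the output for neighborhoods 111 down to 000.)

173

  nb ###: next=#  (t=0,i=0, bit7=1)
  nb ##.: next=.  (t=0,i=1, bit6=0)
  nb #.#: next=#  (t=0,i=5, bit5=1)
  nb #..: next=.  (t=0,i=2, bit4=0)
  nb .##: next=#  (t=0,i=8, bit3=1)
  nb .#.: next=#  (t=0,i=4, bit2=1)
  nb ..#: next=.  (t=0,i=3, bit1=0)
  nb ...: next=#  (t=0,i=19, bit0=1)
  bits 10101101 = 173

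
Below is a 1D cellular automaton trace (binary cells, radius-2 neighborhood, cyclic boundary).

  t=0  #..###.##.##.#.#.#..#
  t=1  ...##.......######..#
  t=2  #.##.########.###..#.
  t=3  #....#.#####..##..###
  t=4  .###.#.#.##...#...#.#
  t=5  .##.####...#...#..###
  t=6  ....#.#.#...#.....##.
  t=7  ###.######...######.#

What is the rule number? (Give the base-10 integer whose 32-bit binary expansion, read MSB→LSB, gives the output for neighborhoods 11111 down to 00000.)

3316991467

  nb #####: next=#  (t=1,i=14, bit31=1)
  nb ####.: next=#  (t=1,i=16, bit30=1)
  nb ###.#: next=.  (t=0,i=5, bit29=0)
  nb ###..: next=.  (t=1,i=17, bit28=0)
  nb ##.##: next=.  (t=0,i=6, bit27=0)
  nb ##.#.: next=#  (t=0,i=12, bit26=1)
  nb ##..#: next=.  (t=0,i=1, bit25=0)
  nb ##...: next=#  (t=1,i=5, bit24=1)
  nb #.###: next=#  (t=2,i=5, bit23=1)
  nb #.##.: next=.  (t=0,i=7, bit22=0)
  nb #.#.#: next=#  (t=0,i=13, bit21=1)
  nb #.#..: next=#  (t=0,i=17, bit20=1)
  nb #..##: next=.  (t=0,i=2, bit19=0)
  nb #..#.: next=#  (t=1,i=19, bit18=1)
  nb #...#: next=.  (t=1,i=1, bit17=0)
  nb #....: next=#  (t=1,i=6, bit16=1)
  nb .####: next=.  (t=1,i=13, bit15=0)
  nb .###.: next=#  (t=0,i=4, bit14=1)
  nb .##.#: next=.  (t=0,i=8, bit13=0)
  nb .##..: next=.  (t=0,i=0, bit12=0)
  nb .#.##: next=.  (t=2,i=1, bit11=0)
  nb .#.#.: next=#  (t=0,i=14, bit10=1)
  nb .#..#: next=.  (t=0,i=18, bit9=0)
  nb .#...: next=#  (t=1,i=0, bit8=1)
  nb ..###: next=#  (t=0,i=3, bit7=1)
  nb ..##.: next=#  (t=0,i=20, bit6=1)
  nb ..#.#: next=#  (t=2,i=19, bit5=1)
  nb ..#..: next=.  (t=1,i=20, bit4=0)
  nb ...##: next=#  (t=1,i=2, bit3=1)
  nb ...#.: next=.  (t=3,i=4, bit2=0)
  nb ....#: next=#  (t=1,i=10, bit1=1)
  nb .....: next=#  (t=1,i=7, bit0=1)
  bits 11000101101101010100010111101011 = 3316991467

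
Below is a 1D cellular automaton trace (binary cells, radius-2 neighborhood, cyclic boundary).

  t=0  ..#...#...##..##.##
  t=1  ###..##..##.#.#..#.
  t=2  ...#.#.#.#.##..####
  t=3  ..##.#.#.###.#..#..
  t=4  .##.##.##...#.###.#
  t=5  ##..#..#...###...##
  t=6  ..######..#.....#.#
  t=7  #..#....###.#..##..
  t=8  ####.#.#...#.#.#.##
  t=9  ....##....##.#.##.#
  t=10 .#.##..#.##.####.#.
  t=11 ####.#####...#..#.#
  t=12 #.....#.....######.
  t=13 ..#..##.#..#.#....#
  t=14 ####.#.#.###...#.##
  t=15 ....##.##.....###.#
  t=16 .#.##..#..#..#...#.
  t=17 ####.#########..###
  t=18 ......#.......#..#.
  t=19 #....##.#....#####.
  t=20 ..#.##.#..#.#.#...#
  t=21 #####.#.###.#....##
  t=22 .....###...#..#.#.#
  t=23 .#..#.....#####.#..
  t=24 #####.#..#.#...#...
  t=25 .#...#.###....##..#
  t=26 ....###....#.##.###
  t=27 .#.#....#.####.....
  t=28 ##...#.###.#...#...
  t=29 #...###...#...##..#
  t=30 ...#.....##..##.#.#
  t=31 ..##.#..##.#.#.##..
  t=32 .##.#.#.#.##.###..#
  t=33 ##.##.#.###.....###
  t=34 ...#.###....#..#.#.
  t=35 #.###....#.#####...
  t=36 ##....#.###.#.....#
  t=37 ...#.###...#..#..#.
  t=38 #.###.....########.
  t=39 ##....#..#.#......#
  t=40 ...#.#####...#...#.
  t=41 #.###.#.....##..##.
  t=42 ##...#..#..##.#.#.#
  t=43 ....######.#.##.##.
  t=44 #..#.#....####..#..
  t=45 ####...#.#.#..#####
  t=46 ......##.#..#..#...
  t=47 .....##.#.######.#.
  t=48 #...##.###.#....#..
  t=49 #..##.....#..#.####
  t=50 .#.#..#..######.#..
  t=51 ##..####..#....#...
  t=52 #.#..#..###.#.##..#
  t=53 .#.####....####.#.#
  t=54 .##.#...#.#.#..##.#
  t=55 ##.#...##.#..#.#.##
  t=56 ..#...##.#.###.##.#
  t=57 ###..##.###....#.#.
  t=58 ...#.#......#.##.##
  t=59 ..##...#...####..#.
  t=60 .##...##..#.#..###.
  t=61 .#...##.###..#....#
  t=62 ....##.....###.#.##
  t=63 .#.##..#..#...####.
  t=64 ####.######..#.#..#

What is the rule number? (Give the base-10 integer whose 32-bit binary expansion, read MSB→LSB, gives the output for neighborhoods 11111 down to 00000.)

107317884

  #####|.  b31=0 t=6,i=4
  ####.|.  b30=0 t=2,i=17
  ###.#|.  b29=0 t=3,i=11
  ###..|.  b28=0 t=1,i=2
  ##.##|.  b27=0 t=0,i=16
  ##.#.|#  b26=1 t=1,i=11
  ##..#|#  b25=1 t=0,i=0
  ##...|.  b24=0 t=2,i=0
  #.###|.  b23=0 t=1,i=0
  #.##.|#  b22=1 t=0,i=17
  #.#.#|#  b21=1 t=1,i=12
  #.#..|.  b20=0 t=1,i=14
  #..##|.  b19=0 t=0,i=13
  #..#.|#  b18=1 t=0,i=1
  #...#|.  b17=0 t=0,i=4
  #....|#  b16=1 t=3,i=18
  .####|#  b15=1 t=2,i=16
  .###.|.  b14=0 t=1,i=1
  .##.#|.  b13=0 t=0,i=15
  .##..|.  b12=0 t=0,i=11
  .#.##|#  b11=1 t=1,i=18
  .#.#.|.  b10=0 t=1,i=13
  .#..#|#  b9=1 t=1,i=15
  .#...|.  b8=0 t=0,i=3
  ..###|.  b7=0 t=2,i=15
  ..##.|#  b6=1 t=0,i=10
  ..#.#|#  b5=1 t=1,i=17
  ..#..|#  b4=1 t=0,i=2
  ...##|#  b3=1 t=0,i=9
  ...#.|#  b2=1 t=0,i=5
  ....#|.  b1=0 t=3,i=0
  .....|.  b0=0 t=6,i=13
  bits 00000110011001011000101001111100 = 107317884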